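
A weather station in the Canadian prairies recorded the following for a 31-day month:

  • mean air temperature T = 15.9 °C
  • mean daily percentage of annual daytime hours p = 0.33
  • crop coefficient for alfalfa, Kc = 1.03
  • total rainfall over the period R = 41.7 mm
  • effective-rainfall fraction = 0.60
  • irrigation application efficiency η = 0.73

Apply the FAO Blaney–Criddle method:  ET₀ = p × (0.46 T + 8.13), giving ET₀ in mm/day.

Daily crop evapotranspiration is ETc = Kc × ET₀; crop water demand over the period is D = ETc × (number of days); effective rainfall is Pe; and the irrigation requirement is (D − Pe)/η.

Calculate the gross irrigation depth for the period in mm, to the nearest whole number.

189 mm

ET₀ = 0.33 × (0.46 × 15.9 + 8.13) = 0.33 × 15.444 = 5.0965 mm/d
ETc = Kc × ET₀ = 1.03 × 5.0965 = 5.2494 mm/d
Crop demand D = ETc × 31 d = 5.2494 × 31 = 162.731 mm
Pe = 0.60 × 41.7 = 25.020 mm
D − Pe = 162.731 − 25.020 = 137.711 mm
Gross irrigation = 137.711 / 0.73 = 188.645 mm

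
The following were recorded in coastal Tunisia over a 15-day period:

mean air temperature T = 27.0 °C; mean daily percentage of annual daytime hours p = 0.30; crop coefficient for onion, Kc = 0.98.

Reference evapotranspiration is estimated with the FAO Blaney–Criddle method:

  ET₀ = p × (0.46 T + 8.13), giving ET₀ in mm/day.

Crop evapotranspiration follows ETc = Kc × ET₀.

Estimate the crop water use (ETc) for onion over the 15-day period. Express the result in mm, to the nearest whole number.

91 mm

ET₀ = 0.30 × (0.46 × 27.0 + 8.13) = 0.30 × 20.550 = 6.1650 mm/d
ETc = Kc × ET₀ = 0.98 × 6.1650 = 6.0417 mm/d
Over 15 days: 6.0417 × 15 = 90.626 mm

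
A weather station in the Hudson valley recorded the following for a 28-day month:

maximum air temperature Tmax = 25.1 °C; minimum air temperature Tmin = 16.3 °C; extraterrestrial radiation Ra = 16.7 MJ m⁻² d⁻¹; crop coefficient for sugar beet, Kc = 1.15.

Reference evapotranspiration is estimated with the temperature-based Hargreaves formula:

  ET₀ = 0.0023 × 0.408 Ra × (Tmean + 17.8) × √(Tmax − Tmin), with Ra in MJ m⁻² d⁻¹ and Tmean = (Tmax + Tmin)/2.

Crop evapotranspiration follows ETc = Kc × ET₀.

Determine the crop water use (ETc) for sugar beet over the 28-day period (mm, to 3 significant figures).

57.6 mm

Tmean = (25.1 + 16.3)/2 = 20.70 °C
0.408 Ra = 0.408 × 16.7 = 6.8136 mm/d equivalent
ET₀ = 0.0023 × 6.8136 × (20.70 + 17.8) × √8.8 = 0.0023 × 6.8136 × 38.50 × 2.9665 = 1.7898 mm/d
ETc = Kc × ET₀ = 1.15 × 1.7898 = 2.0583 mm/d
Over 28 days: 2.0583 × 28 = 57.632 mm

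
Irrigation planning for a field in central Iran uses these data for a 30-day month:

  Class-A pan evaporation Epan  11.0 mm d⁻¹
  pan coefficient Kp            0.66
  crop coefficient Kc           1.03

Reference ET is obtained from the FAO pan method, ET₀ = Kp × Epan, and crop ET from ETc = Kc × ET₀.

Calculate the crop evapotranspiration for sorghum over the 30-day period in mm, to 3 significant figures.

ET₀ = 0.66 × 11.0 = 7.2600 mm/d
ETc = Kc × ET₀ = 1.03 × 7.2600 = 7.4778 mm/d
Over 30 days: 7.4778 × 30 = 224.334 mm

224 mm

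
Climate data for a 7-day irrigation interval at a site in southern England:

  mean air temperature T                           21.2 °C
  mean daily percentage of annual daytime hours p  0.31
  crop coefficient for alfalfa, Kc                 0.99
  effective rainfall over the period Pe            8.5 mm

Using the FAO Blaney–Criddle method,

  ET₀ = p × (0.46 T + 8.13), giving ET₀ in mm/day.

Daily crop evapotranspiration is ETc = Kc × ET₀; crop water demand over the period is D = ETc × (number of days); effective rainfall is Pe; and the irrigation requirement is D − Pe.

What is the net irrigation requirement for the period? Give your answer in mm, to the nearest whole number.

30 mm

ET₀ = 0.31 × (0.46 × 21.2 + 8.13) = 0.31 × 17.882 = 5.5434 mm/d
ETc = Kc × ET₀ = 0.99 × 5.5434 = 5.4880 mm/d
Crop demand D = ETc × 7 d = 5.4880 × 7 = 38.416 mm
D − Pe = 38.416 − 8.5 = 29.916 mm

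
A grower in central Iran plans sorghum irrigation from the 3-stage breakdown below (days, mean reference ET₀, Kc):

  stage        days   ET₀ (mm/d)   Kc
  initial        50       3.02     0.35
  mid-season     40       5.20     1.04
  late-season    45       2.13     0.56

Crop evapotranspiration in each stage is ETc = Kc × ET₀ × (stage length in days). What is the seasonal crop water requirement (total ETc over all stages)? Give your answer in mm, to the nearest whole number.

323 mm

initial: 0.35 × 3.02 × 50 = 52.85 mm
mid-season: 1.04 × 5.20 × 40 = 216.32 mm
late-season: 0.56 × 2.13 × 45 = 53.68 mm
Seasonal total = 322.85 mm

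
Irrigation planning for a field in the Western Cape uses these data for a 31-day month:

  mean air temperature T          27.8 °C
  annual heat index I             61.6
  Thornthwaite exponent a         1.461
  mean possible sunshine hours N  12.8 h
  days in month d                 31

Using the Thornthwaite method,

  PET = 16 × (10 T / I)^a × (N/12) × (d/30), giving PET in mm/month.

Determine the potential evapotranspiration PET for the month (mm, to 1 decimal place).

159.4 mm

10T/I = 10 × 27.8 / 61.6 = 4.5130
(10T/I)^a = 4.5130^1.461 = 9.0401
Uncorrected PET = 16 × 9.0401 = 144.642 mm
Correction = (N/12)(d/30) = (12.8/12)(31/30) = 1.1022
PET = 144.642 × 1.1022 = 159.424 mm/month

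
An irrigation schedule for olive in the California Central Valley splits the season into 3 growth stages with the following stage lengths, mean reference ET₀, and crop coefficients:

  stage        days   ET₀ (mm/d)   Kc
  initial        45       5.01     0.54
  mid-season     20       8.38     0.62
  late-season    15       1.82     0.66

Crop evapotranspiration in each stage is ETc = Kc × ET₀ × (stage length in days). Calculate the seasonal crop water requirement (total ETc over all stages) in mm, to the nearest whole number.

244 mm

initial: 0.54 × 5.01 × 45 = 121.74 mm
mid-season: 0.62 × 8.38 × 20 = 103.91 mm
late-season: 0.66 × 1.82 × 15 = 18.02 mm
Seasonal total = 243.67 mm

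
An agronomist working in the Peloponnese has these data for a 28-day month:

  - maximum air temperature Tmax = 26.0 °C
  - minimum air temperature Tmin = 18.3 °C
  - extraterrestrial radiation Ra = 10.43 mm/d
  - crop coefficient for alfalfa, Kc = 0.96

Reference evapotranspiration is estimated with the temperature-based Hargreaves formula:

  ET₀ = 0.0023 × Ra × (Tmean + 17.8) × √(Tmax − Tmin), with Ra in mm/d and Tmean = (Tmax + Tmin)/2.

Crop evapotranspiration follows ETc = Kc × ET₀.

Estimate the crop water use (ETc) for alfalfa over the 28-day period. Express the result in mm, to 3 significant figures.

71.5 mm

Tmean = (26.0 + 18.3)/2 = 22.15 °C
ET₀ = 0.0023 × 10.43 × (22.15 + 17.8) × √7.7 = 0.0023 × 10.43 × 39.95 × 2.7749 = 2.6594 mm/d
ETc = Kc × ET₀ = 0.96 × 2.6594 = 2.5530 mm/d
Over 28 days: 2.5530 × 28 = 71.484 mm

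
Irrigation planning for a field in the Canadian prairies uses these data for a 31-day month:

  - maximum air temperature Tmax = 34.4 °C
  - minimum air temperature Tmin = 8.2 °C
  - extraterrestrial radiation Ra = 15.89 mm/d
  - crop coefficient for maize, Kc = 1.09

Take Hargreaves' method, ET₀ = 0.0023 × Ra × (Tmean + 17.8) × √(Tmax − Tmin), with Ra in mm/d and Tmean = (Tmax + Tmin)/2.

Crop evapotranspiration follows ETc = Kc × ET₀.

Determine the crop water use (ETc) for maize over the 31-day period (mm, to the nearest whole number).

Tmean = (34.4 + 8.2)/2 = 21.30 °C
ET₀ = 0.0023 × 15.89 × (21.30 + 17.8) × √26.2 = 0.0023 × 15.89 × 39.10 × 5.1186 = 7.3144 mm/d
ETc = Kc × ET₀ = 1.09 × 7.3144 = 7.9727 mm/d
Over 31 days: 7.9727 × 31 = 247.154 mm

247 mm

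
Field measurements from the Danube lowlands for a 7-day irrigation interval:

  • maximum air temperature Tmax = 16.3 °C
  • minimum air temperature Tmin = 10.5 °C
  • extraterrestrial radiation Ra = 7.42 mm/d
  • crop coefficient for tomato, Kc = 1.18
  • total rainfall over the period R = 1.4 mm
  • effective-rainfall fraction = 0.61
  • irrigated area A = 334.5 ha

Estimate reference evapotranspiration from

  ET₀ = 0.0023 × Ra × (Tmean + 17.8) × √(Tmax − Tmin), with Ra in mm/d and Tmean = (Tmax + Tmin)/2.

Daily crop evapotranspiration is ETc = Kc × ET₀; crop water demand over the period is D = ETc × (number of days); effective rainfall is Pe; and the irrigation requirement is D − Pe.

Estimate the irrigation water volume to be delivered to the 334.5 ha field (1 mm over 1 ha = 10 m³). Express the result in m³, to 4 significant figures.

32570 m³

Tmean = (16.3 + 10.5)/2 = 13.40 °C
ET₀ = 0.0023 × 7.42 × (13.40 + 17.8) × √5.8 = 0.0023 × 7.42 × 31.20 × 2.4083 = 1.2823 mm/d
ETc = Kc × ET₀ = 1.18 × 1.2823 = 1.5131 mm/d
Crop demand D = ETc × 7 d = 1.5131 × 7 = 10.592 mm
Pe = 0.61 × 1.4 = 0.854 mm
D − Pe = 10.592 − 0.854 = 9.738 mm
Volume = 9.738 mm × 334.5 ha × 10 = 32573.6 m³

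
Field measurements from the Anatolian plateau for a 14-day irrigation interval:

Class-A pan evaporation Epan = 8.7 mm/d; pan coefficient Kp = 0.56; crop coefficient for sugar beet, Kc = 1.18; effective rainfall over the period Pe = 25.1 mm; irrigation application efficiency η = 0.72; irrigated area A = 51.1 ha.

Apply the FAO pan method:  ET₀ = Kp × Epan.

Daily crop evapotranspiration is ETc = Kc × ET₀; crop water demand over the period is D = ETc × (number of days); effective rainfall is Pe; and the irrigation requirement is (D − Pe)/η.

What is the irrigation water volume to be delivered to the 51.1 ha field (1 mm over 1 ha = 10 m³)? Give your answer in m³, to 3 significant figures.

39300 m³

ET₀ = 0.56 × 8.7 = 4.8720 mm/d
ETc = Kc × ET₀ = 1.18 × 4.8720 = 5.7490 mm/d
Crop demand D = ETc × 14 d = 5.7490 × 14 = 80.486 mm
D − Pe = 80.486 − 25.1 = 55.386 mm
Gross irrigation = 55.386 / 0.72 = 76.925 mm
Volume = 76.925 mm × 51.1 ha × 10 = 39308.7 m³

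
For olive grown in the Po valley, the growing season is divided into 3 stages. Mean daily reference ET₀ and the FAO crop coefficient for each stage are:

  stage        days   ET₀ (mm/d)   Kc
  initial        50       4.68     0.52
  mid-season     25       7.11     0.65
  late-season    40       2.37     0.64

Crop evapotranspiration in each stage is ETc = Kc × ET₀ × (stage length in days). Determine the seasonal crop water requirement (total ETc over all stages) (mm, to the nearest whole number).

initial: 0.52 × 4.68 × 50 = 121.68 mm
mid-season: 0.65 × 7.11 × 25 = 115.54 mm
late-season: 0.64 × 2.37 × 40 = 60.67 mm
Seasonal total = 297.89 mm

298 mm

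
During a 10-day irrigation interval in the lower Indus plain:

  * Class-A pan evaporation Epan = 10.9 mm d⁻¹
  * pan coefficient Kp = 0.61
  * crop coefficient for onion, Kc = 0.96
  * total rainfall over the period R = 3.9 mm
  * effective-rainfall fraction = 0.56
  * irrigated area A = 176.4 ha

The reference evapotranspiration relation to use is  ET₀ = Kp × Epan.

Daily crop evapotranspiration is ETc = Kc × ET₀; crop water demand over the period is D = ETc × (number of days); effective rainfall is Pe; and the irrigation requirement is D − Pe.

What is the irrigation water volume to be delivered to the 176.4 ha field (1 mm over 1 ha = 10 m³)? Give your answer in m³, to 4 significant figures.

108700 m³

ET₀ = 0.61 × 10.9 = 6.6490 mm/d
ETc = Kc × ET₀ = 0.96 × 6.6490 = 6.3830 mm/d
Crop demand D = ETc × 10 d = 6.3830 × 10 = 63.830 mm
Pe = 0.56 × 3.9 = 2.184 mm
D − Pe = 63.830 − 2.184 = 61.646 mm
Volume = 61.646 mm × 176.4 ha × 10 = 108743.5 m³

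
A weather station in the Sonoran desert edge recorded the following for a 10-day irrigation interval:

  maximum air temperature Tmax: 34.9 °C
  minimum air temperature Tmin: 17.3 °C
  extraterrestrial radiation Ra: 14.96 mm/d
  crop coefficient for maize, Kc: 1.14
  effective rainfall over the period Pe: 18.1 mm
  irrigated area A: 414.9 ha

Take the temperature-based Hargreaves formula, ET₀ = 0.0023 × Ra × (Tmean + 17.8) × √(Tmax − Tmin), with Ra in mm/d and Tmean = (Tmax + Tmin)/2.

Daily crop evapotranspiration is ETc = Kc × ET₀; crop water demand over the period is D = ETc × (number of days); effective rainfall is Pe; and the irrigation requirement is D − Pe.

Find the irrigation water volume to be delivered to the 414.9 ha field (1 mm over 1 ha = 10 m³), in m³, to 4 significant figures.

224600 m³

Tmean = (34.9 + 17.3)/2 = 26.10 °C
ET₀ = 0.0023 × 14.96 × (26.10 + 17.8) × √17.6 = 0.0023 × 14.96 × 43.90 × 4.1952 = 6.3369 mm/d
ETc = Kc × ET₀ = 1.14 × 6.3369 = 7.2241 mm/d
Crop demand D = ETc × 10 d = 7.2241 × 10 = 72.241 mm
D − Pe = 72.241 − 18.1 = 54.141 mm
Volume = 54.141 mm × 414.9 ha × 10 = 224631.0 m³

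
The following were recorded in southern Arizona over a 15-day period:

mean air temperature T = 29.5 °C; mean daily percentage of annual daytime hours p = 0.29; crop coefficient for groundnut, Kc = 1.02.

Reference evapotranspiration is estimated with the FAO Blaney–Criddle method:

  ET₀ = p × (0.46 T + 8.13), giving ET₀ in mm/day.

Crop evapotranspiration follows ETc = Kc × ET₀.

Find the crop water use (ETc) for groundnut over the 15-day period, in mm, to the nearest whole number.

96 mm

ET₀ = 0.29 × (0.46 × 29.5 + 8.13) = 0.29 × 21.700 = 6.2930 mm/d
ETc = Kc × ET₀ = 1.02 × 6.2930 = 6.4189 mm/d
Over 15 days: 6.4189 × 15 = 96.284 mm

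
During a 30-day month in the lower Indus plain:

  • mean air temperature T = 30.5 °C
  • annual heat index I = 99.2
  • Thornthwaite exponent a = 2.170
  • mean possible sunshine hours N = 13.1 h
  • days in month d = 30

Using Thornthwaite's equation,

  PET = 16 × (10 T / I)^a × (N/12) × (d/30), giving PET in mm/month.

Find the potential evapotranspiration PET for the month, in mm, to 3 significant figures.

200 mm

10T/I = 10 × 30.5 / 99.2 = 3.0746
(10T/I)^a = 3.0746^2.170 = 11.4420
Uncorrected PET = 16 × 11.4420 = 183.072 mm
Correction = (N/12)(d/30) = (13.1/12)(30/30) = 1.0917
PET = 183.072 × 1.0917 = 199.860 mm/month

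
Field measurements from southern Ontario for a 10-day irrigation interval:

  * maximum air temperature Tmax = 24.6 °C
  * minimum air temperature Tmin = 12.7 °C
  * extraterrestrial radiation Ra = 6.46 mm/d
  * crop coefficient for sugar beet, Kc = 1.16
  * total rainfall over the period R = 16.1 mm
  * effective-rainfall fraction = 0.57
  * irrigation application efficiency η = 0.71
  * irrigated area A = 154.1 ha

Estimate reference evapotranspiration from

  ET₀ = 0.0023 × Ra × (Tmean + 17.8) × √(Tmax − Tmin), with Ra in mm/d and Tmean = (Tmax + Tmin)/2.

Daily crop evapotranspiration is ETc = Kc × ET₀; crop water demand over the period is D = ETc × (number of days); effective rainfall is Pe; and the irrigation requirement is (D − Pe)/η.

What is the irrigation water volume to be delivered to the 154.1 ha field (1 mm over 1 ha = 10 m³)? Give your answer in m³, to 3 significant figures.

Tmean = (24.6 + 12.7)/2 = 18.65 °C
ET₀ = 0.0023 × 6.46 × (18.65 + 17.8) × √11.9 = 0.0023 × 6.46 × 36.45 × 3.4496 = 1.8682 mm/d
ETc = Kc × ET₀ = 1.16 × 1.8682 = 2.1671 mm/d
Crop demand D = ETc × 10 d = 2.1671 × 10 = 21.671 mm
Pe = 0.57 × 16.1 = 9.177 mm
D − Pe = 21.671 − 9.177 = 12.494 mm
Gross irrigation = 12.494 / 0.71 = 17.597 mm
Volume = 17.597 mm × 154.1 ha × 10 = 27117.0 m³

27100 m³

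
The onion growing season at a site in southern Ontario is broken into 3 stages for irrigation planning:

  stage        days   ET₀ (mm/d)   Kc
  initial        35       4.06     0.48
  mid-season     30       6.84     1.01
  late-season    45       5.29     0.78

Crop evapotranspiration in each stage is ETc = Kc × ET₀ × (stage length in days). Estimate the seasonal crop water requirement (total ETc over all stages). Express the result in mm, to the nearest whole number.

461 mm

initial: 0.48 × 4.06 × 35 = 68.21 mm
mid-season: 1.01 × 6.84 × 30 = 207.25 mm
late-season: 0.78 × 5.29 × 45 = 185.68 mm
Seasonal total = 461.14 mm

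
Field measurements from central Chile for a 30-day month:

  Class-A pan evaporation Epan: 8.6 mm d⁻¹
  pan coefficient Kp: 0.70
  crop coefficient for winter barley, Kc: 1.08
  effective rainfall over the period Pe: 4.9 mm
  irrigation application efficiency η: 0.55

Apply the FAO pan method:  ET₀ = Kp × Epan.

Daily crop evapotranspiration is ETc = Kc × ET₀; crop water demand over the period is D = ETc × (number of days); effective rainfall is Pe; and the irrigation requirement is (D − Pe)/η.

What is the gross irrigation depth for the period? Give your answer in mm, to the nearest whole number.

ET₀ = 0.70 × 8.6 = 6.0200 mm/d
ETc = Kc × ET₀ = 1.08 × 6.0200 = 6.5016 mm/d
Crop demand D = ETc × 30 d = 6.5016 × 30 = 195.048 mm
D − Pe = 195.048 − 4.9 = 190.148 mm
Gross irrigation = 190.148 / 0.55 = 345.724 mm

346 mm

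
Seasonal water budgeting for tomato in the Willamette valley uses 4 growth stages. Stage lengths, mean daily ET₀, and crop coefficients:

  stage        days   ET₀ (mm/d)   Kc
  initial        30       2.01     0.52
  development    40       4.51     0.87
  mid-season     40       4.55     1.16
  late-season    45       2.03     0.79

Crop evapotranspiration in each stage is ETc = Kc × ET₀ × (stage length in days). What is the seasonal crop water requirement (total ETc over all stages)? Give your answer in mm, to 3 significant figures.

initial: 0.52 × 2.01 × 30 = 31.36 mm
development: 0.87 × 4.51 × 40 = 156.95 mm
mid-season: 1.16 × 4.55 × 40 = 211.12 mm
late-season: 0.79 × 2.03 × 45 = 72.17 mm
Seasonal total = 471.60 mm

472 mm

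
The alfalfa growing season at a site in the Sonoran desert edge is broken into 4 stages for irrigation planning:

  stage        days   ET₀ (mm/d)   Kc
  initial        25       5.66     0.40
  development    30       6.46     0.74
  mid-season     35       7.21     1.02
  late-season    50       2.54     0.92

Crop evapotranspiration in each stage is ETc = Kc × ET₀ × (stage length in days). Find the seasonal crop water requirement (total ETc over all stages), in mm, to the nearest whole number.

574 mm

initial: 0.40 × 5.66 × 25 = 56.60 mm
development: 0.74 × 6.46 × 30 = 143.41 mm
mid-season: 1.02 × 7.21 × 35 = 257.40 mm
late-season: 0.92 × 2.54 × 50 = 116.84 mm
Seasonal total = 574.25 mm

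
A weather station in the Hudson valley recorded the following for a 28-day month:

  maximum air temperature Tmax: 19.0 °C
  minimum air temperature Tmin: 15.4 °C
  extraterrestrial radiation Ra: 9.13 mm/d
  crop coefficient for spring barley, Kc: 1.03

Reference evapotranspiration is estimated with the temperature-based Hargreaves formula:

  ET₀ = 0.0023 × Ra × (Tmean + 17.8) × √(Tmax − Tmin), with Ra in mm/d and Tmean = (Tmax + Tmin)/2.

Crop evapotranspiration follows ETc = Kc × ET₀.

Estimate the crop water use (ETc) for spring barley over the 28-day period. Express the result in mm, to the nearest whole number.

40 mm

Tmean = (19.0 + 15.4)/2 = 17.20 °C
ET₀ = 0.0023 × 9.13 × (17.20 + 17.8) × √3.6 = 0.0023 × 9.13 × 35.00 × 1.8974 = 1.3945 mm/d
ETc = Kc × ET₀ = 1.03 × 1.3945 = 1.4363 mm/d
Over 28 days: 1.4363 × 28 = 40.216 mm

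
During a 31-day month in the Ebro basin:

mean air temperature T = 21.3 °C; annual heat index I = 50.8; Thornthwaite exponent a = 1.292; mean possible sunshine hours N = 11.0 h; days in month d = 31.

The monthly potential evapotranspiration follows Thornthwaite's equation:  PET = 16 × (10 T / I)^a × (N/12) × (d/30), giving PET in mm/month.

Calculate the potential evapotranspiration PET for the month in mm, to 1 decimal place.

10T/I = 10 × 21.3 / 50.8 = 4.1929
(10T/I)^a = 4.1929^1.292 = 6.3722
Uncorrected PET = 16 × 6.3722 = 101.955 mm
Correction = (N/12)(d/30) = (11.0/12)(31/30) = 0.9472
PET = 101.955 × 0.9472 = 96.572 mm/month

96.6 mm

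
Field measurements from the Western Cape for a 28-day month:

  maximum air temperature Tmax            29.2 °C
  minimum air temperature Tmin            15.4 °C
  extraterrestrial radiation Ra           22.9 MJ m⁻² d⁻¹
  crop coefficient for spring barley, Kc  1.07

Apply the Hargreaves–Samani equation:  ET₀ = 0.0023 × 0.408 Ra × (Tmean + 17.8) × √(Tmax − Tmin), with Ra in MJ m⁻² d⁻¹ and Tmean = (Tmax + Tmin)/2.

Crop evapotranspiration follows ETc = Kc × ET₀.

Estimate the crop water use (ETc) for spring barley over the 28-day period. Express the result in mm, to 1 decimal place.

95.9 mm

Tmean = (29.2 + 15.4)/2 = 22.30 °C
0.408 Ra = 0.408 × 22.9 = 9.3432 mm/d equivalent
ET₀ = 0.0023 × 9.3432 × (22.30 + 17.8) × √13.8 = 0.0023 × 9.3432 × 40.10 × 3.7148 = 3.2011 mm/d
ETc = Kc × ET₀ = 1.07 × 3.2011 = 3.4252 mm/d
Over 28 days: 3.4252 × 28 = 95.906 mm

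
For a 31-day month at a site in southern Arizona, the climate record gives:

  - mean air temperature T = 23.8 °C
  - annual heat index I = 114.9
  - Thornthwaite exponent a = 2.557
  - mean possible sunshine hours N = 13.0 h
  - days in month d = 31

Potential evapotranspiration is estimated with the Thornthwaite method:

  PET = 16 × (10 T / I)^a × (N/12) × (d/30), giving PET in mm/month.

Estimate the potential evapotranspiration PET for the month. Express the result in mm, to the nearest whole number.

10T/I = 10 × 23.8 / 114.9 = 2.0714
(10T/I)^a = 2.0714^2.557 = 6.4371
Uncorrected PET = 16 × 6.4371 = 102.994 mm
Correction = (N/12)(d/30) = (13.0/12)(31/30) = 1.1194
PET = 102.994 × 1.1194 = 115.291 mm/month

115 mm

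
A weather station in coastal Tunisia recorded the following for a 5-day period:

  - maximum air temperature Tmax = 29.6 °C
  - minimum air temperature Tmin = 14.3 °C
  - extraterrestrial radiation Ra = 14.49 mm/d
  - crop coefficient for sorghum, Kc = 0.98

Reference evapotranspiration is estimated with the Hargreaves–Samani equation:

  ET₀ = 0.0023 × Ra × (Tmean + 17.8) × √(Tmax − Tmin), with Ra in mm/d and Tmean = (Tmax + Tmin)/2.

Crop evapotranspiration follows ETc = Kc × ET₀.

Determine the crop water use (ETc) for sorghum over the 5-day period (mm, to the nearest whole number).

25 mm

Tmean = (29.6 + 14.3)/2 = 21.95 °C
ET₀ = 0.0023 × 14.49 × (21.95 + 17.8) × √15.3 = 0.0023 × 14.49 × 39.75 × 3.9115 = 5.1818 mm/d
ETc = Kc × ET₀ = 0.98 × 5.1818 = 5.0782 mm/d
Over 5 days: 5.0782 × 5 = 25.391 mm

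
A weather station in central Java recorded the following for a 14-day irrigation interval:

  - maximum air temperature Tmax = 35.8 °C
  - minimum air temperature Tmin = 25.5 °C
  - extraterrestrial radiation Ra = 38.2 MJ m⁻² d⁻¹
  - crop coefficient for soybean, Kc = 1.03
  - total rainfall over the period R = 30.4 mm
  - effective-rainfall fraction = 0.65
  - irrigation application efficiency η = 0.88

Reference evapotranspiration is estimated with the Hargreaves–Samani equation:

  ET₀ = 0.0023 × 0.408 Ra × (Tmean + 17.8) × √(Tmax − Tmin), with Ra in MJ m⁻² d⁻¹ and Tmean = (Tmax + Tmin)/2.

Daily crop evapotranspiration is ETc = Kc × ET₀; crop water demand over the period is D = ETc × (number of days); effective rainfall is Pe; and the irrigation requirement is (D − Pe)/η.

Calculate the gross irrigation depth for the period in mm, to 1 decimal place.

Tmean = (35.8 + 25.5)/2 = 30.65 °C
0.408 Ra = 0.408 × 38.2 = 15.5856 mm/d equivalent
ET₀ = 0.0023 × 15.5856 × (30.65 + 17.8) × √10.3 = 0.0023 × 15.5856 × 48.45 × 3.2094 = 5.5740 mm/d
ETc = Kc × ET₀ = 1.03 × 5.5740 = 5.7412 mm/d
Crop demand D = ETc × 14 d = 5.7412 × 14 = 80.377 mm
Pe = 0.65 × 30.4 = 19.760 mm
D − Pe = 80.377 − 19.760 = 60.617 mm
Gross irrigation = 60.617 / 0.88 = 68.883 mm

68.9 mm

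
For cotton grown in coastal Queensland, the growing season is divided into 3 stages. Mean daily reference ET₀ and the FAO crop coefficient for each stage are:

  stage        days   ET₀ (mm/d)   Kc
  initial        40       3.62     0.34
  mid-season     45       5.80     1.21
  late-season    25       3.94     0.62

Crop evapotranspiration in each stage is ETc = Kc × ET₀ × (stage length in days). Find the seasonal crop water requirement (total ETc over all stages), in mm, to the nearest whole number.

426 mm

initial: 0.34 × 3.62 × 40 = 49.23 mm
mid-season: 1.21 × 5.80 × 45 = 315.81 mm
late-season: 0.62 × 3.94 × 25 = 61.07 mm
Seasonal total = 426.11 mm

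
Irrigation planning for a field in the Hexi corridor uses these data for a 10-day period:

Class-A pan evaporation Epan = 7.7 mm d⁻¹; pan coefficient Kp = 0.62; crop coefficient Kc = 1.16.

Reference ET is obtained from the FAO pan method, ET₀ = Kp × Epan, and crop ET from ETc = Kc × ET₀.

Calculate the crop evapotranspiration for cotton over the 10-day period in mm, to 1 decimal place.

55.4 mm

ET₀ = 0.62 × 7.7 = 4.7740 mm/d
ETc = Kc × ET₀ = 1.16 × 4.7740 = 5.5378 mm/d
Over 10 days: 5.5378 × 10 = 55.378 mm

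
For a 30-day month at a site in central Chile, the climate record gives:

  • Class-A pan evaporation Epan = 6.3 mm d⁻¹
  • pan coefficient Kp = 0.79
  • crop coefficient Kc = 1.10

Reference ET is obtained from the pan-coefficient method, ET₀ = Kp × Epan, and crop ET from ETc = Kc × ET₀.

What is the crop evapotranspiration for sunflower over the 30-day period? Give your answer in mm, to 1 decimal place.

164.2 mm

ET₀ = 0.79 × 6.3 = 4.9770 mm/d
ETc = Kc × ET₀ = 1.10 × 4.9770 = 5.4747 mm/d
Over 30 days: 5.4747 × 30 = 164.241 mm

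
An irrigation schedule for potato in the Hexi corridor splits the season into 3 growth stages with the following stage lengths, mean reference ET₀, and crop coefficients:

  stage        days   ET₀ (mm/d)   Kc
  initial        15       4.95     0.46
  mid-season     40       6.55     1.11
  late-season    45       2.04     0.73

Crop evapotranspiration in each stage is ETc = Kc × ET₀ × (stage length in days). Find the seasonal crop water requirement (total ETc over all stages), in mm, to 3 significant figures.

initial: 0.46 × 4.95 × 15 = 34.16 mm
mid-season: 1.11 × 6.55 × 40 = 290.82 mm
late-season: 0.73 × 2.04 × 45 = 67.01 mm
Seasonal total = 391.99 mm

392 mm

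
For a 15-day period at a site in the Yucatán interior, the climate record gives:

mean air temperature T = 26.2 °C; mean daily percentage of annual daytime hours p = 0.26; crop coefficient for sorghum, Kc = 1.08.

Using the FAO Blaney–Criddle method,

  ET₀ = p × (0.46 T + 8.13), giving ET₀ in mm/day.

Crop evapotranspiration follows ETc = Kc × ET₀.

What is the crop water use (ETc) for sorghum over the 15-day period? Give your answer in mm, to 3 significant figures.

85.0 mm

ET₀ = 0.26 × (0.46 × 26.2 + 8.13) = 0.26 × 20.182 = 5.2473 mm/d
ETc = Kc × ET₀ = 1.08 × 5.2473 = 5.6671 mm/d
Over 15 days: 5.6671 × 15 = 85.007 mm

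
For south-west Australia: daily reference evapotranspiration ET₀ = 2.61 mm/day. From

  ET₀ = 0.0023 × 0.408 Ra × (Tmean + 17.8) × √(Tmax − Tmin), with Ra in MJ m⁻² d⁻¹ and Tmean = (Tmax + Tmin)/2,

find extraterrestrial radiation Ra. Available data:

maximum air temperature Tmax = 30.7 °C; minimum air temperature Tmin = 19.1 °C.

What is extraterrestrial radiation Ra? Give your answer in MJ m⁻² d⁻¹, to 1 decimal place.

Tmean = (30.7+19.1)/2 = 24.90 °C; ΔT = 11.6
Ra = ET₀ / [0.0023 × 0.408 × (Tmean+17.8) × √ΔT]
   = 2.61 / (0.0023 × 0.408 × 42.70 × 3.4059) = 19.125 MJ m⁻² d⁻¹

19.1 MJ m⁻² d⁻¹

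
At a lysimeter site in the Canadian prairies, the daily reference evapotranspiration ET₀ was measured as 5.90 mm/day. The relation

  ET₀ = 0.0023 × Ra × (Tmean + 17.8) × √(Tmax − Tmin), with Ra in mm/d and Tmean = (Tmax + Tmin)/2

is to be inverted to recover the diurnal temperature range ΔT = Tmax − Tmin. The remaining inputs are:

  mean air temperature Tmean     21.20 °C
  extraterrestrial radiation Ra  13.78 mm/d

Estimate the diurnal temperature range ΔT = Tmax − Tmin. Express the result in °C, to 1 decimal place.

√ΔT = ET₀ / [0.0023 × Ra × (Tmean+17.8)] = 5.90 / (0.0023 × 13.78 × 39.00) = 4.7732
ΔT = 4.7732² = 22.783 °C

22.8 °C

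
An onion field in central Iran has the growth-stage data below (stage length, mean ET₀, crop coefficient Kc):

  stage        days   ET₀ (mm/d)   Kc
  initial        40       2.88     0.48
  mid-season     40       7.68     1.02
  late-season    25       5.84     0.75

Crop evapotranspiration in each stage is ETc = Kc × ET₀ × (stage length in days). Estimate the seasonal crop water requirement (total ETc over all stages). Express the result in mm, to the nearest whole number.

478 mm

initial: 0.48 × 2.88 × 40 = 55.30 mm
mid-season: 1.02 × 7.68 × 40 = 313.34 mm
late-season: 0.75 × 5.84 × 25 = 109.50 mm
Seasonal total = 478.14 mm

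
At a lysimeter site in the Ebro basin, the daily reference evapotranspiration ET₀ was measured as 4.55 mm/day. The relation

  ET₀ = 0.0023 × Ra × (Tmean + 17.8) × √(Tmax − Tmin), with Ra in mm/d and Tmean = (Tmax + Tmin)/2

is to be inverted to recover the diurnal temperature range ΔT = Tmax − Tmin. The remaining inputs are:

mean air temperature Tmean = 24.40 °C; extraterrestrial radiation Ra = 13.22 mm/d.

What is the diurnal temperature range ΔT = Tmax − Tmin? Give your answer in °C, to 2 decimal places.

12.57 °C

√ΔT = ET₀ / [0.0023 × Ra × (Tmean+17.8)] = 4.55 / (0.0023 × 13.22 × 42.20) = 3.5460
ΔT = 3.5460² = 12.574 °C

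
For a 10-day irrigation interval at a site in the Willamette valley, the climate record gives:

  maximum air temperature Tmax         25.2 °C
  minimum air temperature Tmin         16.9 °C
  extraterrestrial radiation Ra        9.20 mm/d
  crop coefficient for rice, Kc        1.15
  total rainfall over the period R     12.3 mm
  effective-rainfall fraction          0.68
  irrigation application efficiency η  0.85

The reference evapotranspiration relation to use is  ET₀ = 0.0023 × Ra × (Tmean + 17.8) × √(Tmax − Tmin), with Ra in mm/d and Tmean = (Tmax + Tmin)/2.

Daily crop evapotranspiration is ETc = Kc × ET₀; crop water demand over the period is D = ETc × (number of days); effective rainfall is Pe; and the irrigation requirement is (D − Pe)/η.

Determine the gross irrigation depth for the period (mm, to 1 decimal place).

Tmean = (25.2 + 16.9)/2 = 21.05 °C
ET₀ = 0.0023 × 9.20 × (21.05 + 17.8) × √8.3 = 0.0023 × 9.20 × 38.85 × 2.8810 = 2.3684 mm/d
ETc = Kc × ET₀ = 1.15 × 2.3684 = 2.7237 mm/d
Crop demand D = ETc × 10 d = 2.7237 × 10 = 27.237 mm
Pe = 0.68 × 12.3 = 8.364 mm
D − Pe = 27.237 − 8.364 = 18.873 mm
Gross irrigation = 18.873 / 0.85 = 22.204 mm

22.2 mm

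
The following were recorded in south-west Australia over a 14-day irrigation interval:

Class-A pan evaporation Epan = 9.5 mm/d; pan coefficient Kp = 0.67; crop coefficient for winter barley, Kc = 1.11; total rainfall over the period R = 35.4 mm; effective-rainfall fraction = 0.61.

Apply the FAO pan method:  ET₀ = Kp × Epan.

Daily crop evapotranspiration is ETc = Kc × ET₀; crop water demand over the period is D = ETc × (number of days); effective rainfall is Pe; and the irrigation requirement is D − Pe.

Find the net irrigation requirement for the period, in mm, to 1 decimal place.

ET₀ = 0.67 × 9.5 = 6.3650 mm/d
ETc = Kc × ET₀ = 1.11 × 6.3650 = 7.0652 mm/d
Crop demand D = ETc × 14 d = 7.0652 × 14 = 98.913 mm
Pe = 0.61 × 35.4 = 21.594 mm
D − Pe = 98.913 − 21.594 = 77.319 mm

77.3 mm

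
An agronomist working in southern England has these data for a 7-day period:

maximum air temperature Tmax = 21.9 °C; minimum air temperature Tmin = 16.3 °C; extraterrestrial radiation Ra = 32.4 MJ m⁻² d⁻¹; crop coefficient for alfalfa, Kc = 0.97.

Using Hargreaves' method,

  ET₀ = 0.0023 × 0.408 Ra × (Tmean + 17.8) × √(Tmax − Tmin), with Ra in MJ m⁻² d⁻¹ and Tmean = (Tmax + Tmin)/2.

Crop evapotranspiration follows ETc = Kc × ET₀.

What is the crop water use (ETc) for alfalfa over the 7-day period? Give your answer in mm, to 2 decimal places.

Tmean = (21.9 + 16.3)/2 = 19.10 °C
0.408 Ra = 0.408 × 32.4 = 13.2192 mm/d equivalent
ET₀ = 0.0023 × 13.2192 × (19.10 + 17.8) × √5.6 = 0.0023 × 13.2192 × 36.90 × 2.3664 = 2.6549 mm/d
ETc = Kc × ET₀ = 0.97 × 2.6549 = 2.5753 mm/d
Over 7 days: 2.5753 × 7 = 18.027 mm

18.03 mm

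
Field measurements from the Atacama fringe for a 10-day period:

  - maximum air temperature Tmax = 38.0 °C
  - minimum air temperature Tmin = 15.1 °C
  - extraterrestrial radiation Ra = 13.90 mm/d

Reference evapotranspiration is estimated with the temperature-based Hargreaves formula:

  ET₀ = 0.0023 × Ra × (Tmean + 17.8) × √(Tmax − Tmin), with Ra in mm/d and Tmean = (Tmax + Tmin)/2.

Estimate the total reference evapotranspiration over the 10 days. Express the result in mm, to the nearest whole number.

Tmean = (38.0 + 15.1)/2 = 26.55 °C
ET₀ = 0.0023 × 13.90 × (26.55 + 17.8) × √22.9 = 0.0023 × 13.90 × 44.35 × 4.7854 = 6.7851 mm/d
Over 10 days: 6.7851 × 10 = 67.851 mm

68 mm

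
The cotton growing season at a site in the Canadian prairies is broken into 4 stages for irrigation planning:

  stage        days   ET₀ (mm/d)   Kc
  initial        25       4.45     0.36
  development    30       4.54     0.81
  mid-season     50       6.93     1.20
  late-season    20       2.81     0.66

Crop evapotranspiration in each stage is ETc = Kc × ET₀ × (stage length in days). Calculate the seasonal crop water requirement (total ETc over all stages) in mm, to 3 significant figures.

initial: 0.36 × 4.45 × 25 = 40.05 mm
development: 0.81 × 4.54 × 30 = 110.32 mm
mid-season: 1.20 × 6.93 × 50 = 415.80 mm
late-season: 0.66 × 2.81 × 20 = 37.09 mm
Seasonal total = 603.26 mm

603 mm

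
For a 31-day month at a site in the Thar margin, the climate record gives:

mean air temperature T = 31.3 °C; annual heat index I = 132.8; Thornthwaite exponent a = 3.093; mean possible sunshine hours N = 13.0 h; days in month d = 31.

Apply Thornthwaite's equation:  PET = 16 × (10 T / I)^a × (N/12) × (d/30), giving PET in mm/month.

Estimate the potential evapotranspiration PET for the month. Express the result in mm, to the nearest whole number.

254 mm

10T/I = 10 × 31.3 / 132.8 = 2.3569
(10T/I)^a = 2.3569^3.093 = 14.1792
Uncorrected PET = 16 × 14.1792 = 226.867 mm
Correction = (N/12)(d/30) = (13.0/12)(31/30) = 1.1194
PET = 226.867 × 1.1194 = 253.955 mm/month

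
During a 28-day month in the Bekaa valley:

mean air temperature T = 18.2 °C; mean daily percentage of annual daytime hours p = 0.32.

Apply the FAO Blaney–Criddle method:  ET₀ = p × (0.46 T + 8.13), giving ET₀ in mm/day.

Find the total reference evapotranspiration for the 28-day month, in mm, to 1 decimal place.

147.9 mm

ET₀ = 0.32 × (0.46 × 18.2 + 8.13) = 0.32 × 16.502 = 5.2806 mm/d
Monthly total = 5.2806 × 28 = 147.857 mm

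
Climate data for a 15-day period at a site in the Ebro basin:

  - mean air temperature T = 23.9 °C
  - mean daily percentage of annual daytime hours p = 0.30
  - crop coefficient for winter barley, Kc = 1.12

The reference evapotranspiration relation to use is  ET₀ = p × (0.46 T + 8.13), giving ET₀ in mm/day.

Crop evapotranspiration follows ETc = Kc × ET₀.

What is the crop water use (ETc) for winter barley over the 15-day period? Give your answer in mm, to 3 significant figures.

96.4 mm

ET₀ = 0.30 × (0.46 × 23.9 + 8.13) = 0.30 × 19.124 = 5.7372 mm/d
ETc = Kc × ET₀ = 1.12 × 5.7372 = 6.4257 mm/d
Over 15 days: 6.4257 × 15 = 96.386 mm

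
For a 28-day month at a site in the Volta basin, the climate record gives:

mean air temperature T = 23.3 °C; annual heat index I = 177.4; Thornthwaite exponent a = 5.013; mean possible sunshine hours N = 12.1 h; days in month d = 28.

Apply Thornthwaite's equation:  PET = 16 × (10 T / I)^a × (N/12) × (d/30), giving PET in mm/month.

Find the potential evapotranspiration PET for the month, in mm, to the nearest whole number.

10T/I = 10 × 23.3 / 177.4 = 1.3134
(10T/I)^a = 1.3134^5.013 = 3.9222
Uncorrected PET = 16 × 3.9222 = 62.755 mm
Correction = (N/12)(d/30) = (12.1/12)(28/30) = 0.9411
PET = 62.755 × 0.9411 = 59.059 mm/month

59 mm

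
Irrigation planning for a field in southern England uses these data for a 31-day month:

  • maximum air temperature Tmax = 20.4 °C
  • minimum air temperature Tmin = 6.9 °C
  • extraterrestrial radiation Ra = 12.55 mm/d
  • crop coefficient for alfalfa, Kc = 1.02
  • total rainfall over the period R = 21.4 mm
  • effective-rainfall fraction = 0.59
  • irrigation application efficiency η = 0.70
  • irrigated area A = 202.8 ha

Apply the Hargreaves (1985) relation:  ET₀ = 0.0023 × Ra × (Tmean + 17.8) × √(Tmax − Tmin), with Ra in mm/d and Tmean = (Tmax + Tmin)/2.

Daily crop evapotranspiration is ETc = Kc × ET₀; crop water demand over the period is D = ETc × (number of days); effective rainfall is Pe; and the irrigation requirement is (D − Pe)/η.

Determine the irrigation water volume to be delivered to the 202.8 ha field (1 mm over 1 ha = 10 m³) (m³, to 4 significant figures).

269000 m³

Tmean = (20.4 + 6.9)/2 = 13.65 °C
ET₀ = 0.0023 × 12.55 × (13.65 + 17.8) × √13.5 = 0.0023 × 12.55 × 31.45 × 3.6742 = 3.3355 mm/d
ETc = Kc × ET₀ = 1.02 × 3.3355 = 3.4022 mm/d
Crop demand D = ETc × 31 d = 3.4022 × 31 = 105.468 mm
Pe = 0.59 × 21.4 = 12.626 mm
D − Pe = 105.468 − 12.626 = 92.842 mm
Gross irrigation = 92.842 / 0.70 = 132.631 mm
Volume = 132.631 mm × 202.8 ha × 10 = 268975.7 m³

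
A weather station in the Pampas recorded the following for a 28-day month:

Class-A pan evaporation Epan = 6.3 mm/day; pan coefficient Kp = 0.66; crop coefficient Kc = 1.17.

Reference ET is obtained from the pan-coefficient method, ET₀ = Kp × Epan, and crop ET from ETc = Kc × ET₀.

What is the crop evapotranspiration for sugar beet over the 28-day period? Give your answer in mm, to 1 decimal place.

ET₀ = 0.66 × 6.3 = 4.1580 mm/d
ETc = Kc × ET₀ = 1.17 × 4.1580 = 4.8649 mm/d
Over 28 days: 4.8649 × 28 = 136.217 mm

136.2 mm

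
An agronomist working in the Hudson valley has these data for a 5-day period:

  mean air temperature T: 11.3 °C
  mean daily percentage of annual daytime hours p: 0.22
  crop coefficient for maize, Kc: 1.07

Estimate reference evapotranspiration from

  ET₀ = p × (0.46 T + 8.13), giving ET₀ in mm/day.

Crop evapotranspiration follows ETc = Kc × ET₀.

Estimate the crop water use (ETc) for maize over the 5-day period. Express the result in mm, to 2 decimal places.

15.69 mm

ET₀ = 0.22 × (0.46 × 11.3 + 8.13) = 0.22 × 13.328 = 2.9322 mm/d
ETc = Kc × ET₀ = 1.07 × 2.9322 = 3.1375 mm/d
Over 5 days: 3.1375 × 5 = 15.688 mm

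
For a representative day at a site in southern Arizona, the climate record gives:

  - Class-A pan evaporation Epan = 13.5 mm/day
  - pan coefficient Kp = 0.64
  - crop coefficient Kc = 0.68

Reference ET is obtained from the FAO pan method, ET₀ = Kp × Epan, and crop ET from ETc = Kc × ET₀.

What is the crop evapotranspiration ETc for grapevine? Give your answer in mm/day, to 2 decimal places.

ET₀ = 0.64 × 13.5 = 8.6400 mm/d
ETc = Kc × ET₀ = 0.68 × 8.6400 = 5.8752 mm/d

5.88 mm/day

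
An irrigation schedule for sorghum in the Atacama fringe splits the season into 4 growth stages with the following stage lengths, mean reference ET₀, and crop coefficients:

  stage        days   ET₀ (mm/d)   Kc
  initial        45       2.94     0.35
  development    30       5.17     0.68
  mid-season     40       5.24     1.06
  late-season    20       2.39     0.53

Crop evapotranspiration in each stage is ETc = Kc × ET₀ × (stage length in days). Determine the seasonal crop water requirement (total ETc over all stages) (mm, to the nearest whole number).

399 mm

initial: 0.35 × 2.94 × 45 = 46.31 mm
development: 0.68 × 5.17 × 30 = 105.47 mm
mid-season: 1.06 × 5.24 × 40 = 222.18 mm
late-season: 0.53 × 2.39 × 20 = 25.33 mm
Seasonal total = 399.29 mm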